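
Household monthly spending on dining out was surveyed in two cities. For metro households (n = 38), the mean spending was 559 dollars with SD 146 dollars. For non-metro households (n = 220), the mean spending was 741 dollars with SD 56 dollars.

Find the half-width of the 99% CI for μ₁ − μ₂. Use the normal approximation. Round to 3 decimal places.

Standard errors of each mean: 146/√38 = 23.6843 and 56/√220 = 3.7755.
SE(x̄₁ − x̄₂) = √(23.6843² + 3.7755²) = 23.9833 for independent samples with unequal variances.
With z* = 2.576, the margin is 2.576 × 23.9833 = 61.7810.

61.781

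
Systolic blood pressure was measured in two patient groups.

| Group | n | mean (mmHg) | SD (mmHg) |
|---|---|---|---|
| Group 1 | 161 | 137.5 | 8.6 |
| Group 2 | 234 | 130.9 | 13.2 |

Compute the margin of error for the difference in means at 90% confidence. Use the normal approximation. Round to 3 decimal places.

Standard errors of each mean: 8.6/√161 = 0.6778 and 13.2/√234 = 0.8629.
SE(x̄₁ − x̄₂) = √(0.6778² + 0.8629²) = 1.0973 for independent samples with unequal variances.
With z* = 1.645, the margin is 1.645 × 1.0973 = 1.8051.

1.805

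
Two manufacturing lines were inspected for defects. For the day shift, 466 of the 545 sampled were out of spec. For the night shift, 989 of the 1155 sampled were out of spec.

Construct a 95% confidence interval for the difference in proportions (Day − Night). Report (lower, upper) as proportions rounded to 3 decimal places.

(-0.037, 0.035)

p̂₁ = 466/545 = 0.8550 and p̂₂ = 989/1155 = 0.8563.
SE₁ = √(p̂₁(1−p̂₁)/n₁) = √(0.8550·0.1450/545) = 0.01508; SE₂ = √(0.8563·0.1437/1155) = 0.01032.
Independent samples: SE of the difference = √(SE₁² + SE₂²) = √(0.0002274064 + 0.0001065024) = 0.01827.
z* for 95% confidence is 1.960, so the margin of error is 1.960 × 0.01827 = 0.03581.
Point estimate p̂₁ − p̂₂ = 0.8550 − 0.8563 = -0.0013.
-0.0013 ± 0.03581 → (-0.037, 0.035).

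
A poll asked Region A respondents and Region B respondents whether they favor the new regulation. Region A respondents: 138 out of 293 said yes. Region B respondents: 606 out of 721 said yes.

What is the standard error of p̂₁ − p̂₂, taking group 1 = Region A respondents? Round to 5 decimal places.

0.03219

p̂₁ = 138/293 = 0.4710 and p̂₂ = 606/721 = 0.8405.
SE₁ = √(p̂₁(1−p̂₁)/n₁) = √(0.4710·0.5290/293) = 0.02916; SE₂ = √(0.8405·0.1595/721) = 0.01364.
Independent samples: SE of the difference = √(SE₁² + SE₂²) = √(0.0008503056 + 0.0001860496) = 0.03219.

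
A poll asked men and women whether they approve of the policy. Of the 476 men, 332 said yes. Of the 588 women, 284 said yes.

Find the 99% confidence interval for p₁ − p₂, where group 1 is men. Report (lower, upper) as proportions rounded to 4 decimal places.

Sample proportions: 332/476 = 0.6975, 284/588 = 0.4830.
Each SE is √(p̂(1−p̂)/n): √(0.6975·0.3025/476) = 0.02105 and √(0.4830·0.5170/588) = 0.02061.
SE(p̂₁ − p̂₂) = √(SE₁² + SE₂²) = √(0.0004431025 + 0.0004247721) = 0.02946, since the two samples are independent.
At 99% confidence z* = 2.576; margin = 2.576 × 0.02946 = 0.07589.
The difference is 0.6975 − 0.4830 = 0.2145, so the interval is 0.2145 ± 0.07589 = (0.1386, 0.2904).

(0.1386, 0.2904)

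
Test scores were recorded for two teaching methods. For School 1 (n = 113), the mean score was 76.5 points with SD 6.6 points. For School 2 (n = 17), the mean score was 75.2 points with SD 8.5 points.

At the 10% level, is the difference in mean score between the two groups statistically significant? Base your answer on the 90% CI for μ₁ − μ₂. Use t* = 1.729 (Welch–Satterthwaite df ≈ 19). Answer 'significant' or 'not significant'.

not significant

SE₁ = s₁/√n₁ = 6.6/√113 = 0.6209; SE₂ = 8.5/√17 = 2.0616.
Independent samples, unequal variances: SE_diff = √(SE₁² + SE₂²) = √(0.38551681 + 4.25019456) = 2.1531.
t* = 1.729, so margin of error = 1.729 × 2.1531 = 3.7227.
Difference in means = 76.5 − 75.2 = 1.3000.
1.3000 ± 3.7227 → (-2.4227, 5.0227).
The interval (-2.4227, 5.0227) contains 0, so the difference is not significant.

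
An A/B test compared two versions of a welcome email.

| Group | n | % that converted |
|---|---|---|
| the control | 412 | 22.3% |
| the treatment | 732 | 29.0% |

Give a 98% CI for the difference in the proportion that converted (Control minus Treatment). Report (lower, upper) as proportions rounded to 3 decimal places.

Each SE is √(p̂(1−p̂)/n): √(0.2230·0.7770/412) = 0.02051 and √(0.2900·0.7100/732) = 0.01677.
SE(p̂₁ − p̂₂) = √(SE₁² + SE₂²) = √(0.0004206601 + 0.0002812329) = 0.02649, since the two samples are independent.
At 98% confidence z* = 2.326; margin = 2.326 × 0.02649 = 0.06162.
The difference is 0.2230 − 0.2900 = -0.0670, so the interval is -0.0670 ± 0.06162 = (-0.129, -0.005).

(-0.129, -0.005)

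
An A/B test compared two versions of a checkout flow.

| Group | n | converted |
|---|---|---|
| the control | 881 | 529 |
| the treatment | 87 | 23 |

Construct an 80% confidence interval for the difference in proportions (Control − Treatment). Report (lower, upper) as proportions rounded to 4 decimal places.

First, p̂₁ = 529/881 = 0.6005; p̂₂ = 23/87 = 0.2644.
The two standard errors are √(0.6005×0.3995/881) = 0.01650 and √(0.2644×0.7356/87) = 0.04728.
Because the samples are independent, SE_diff = √(0.01650² + 0.04728²) = 0.05008.
Using z* = 1.282 for 80%, ME = 1.282 × 0.05008 = 0.06420.
p̂₁ − p̂₂ = 0.3361; interval 0.3361 ± 0.06420 gives (0.2719, 0.4003).

(0.2719, 0.4003)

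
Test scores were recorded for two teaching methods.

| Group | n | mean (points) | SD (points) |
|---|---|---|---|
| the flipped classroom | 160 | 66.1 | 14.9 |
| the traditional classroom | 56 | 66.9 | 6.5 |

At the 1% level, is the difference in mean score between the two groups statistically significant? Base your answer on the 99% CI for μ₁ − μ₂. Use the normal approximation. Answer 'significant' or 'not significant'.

Standard errors of each mean: 14.9/√160 = 1.1779 and 6.5/√56 = 0.8686.
SE(x̄₁ − x̄₂) = √(1.1779² + 0.8686²) = 1.4635 for independent samples with unequal variances.
With z* = 2.576, the margin is 2.576 × 1.4635 = 3.7700.
x̄₁ − x̄₂ = 66.1 − 66.9 = -0.8000; the interval is -0.8000 ± 3.7700 = (-4.5700, 2.9700).
The interval (-4.5700, 2.9700) contains 0, so the difference is not significant.

not significant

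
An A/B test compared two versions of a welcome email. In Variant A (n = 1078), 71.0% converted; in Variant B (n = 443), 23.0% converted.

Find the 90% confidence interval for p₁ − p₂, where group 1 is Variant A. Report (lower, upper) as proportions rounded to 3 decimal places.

The two standard errors are √(0.7100×0.2900/1078) = 0.01382 and √(0.2300×0.7700/443) = 0.01999.
Because the samples are independent, SE_diff = √(0.01382² + 0.01999²) = 0.02430.
Using z* = 1.645 for 90%, ME = 1.645 × 0.02430 = 0.03997.
p̂₁ − p̂₂ = 0.4800; interval 0.4800 ± 0.03997 gives (0.440, 0.520).

(0.440, 0.520)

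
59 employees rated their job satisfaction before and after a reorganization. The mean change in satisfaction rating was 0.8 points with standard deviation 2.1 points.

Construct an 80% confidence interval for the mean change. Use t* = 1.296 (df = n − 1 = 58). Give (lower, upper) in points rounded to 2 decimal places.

This is a matched-pairs design, so SE = s_d/√n = 2.1/√59 = 0.2734.
Margin = 1.296 × 0.2734 = 0.3543; the interval is 0.8 ± 0.3543 = (0.45, 1.15).

(0.45, 1.15)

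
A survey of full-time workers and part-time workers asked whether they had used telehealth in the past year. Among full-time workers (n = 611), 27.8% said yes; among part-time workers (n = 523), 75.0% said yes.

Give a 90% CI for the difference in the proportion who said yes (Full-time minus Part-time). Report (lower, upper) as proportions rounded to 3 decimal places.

(-0.515, -0.429)

SE₁ = √(p̂₁(1−p̂₁)/n₁) = √(0.2780·0.7220/611) = 0.01812; SE₂ = √(0.7500·0.2500/523) = 0.01893.
Independent samples: SE of the difference = √(SE₁² + SE₂²) = √(0.0003283344 + 0.0003583449) = 0.02620.
z* for 90% confidence is 1.645, so the margin of error is 1.645 × 0.02620 = 0.04310.
Point estimate p̂₁ − p̂₂ = 0.2780 − 0.7500 = -0.4720.
-0.4720 ± 0.04310 → (-0.515, -0.429).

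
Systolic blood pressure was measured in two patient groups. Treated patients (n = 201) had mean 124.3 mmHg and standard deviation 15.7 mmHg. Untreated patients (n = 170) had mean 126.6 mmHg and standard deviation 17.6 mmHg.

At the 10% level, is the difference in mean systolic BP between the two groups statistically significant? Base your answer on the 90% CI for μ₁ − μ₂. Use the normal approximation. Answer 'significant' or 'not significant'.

not significant

Per-group SEs: s₁/√n₁ = 15.7/√201 = 1.1074, s₂/√n₂ = 17.6/√170 = 1.3499.
Unpooled SE of the difference: √(1.22633476 + 1.82223001) = 1.7460.
Margin of error = z* · SE = 1.645 × 1.7460 = 2.8722.
x̄₁ − x̄₂ = 124.3 − 126.6 = -2.3000.
CI: -2.3000 ± 2.8722 = (-5.1722, 0.5722).
The interval (-5.1722, 0.5722) contains 0, so the difference is not significant.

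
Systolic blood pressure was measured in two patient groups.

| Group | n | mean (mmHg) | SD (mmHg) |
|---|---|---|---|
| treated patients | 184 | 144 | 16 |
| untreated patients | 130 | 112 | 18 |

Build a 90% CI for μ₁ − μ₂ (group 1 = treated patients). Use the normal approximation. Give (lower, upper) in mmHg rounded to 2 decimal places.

Standard errors of each mean: 16/√184 = 1.1795 and 18/√130 = 1.5787.
SE(x̄₁ − x̄₂) = √(1.1795² + 1.5787²) = 1.9707 for independent samples with unequal variances.
With z* = 1.645, the margin is 1.645 × 1.9707 = 3.2418.
x̄₁ − x̄₂ = 144 − 112 = 32.0000; the interval is 32.0000 ± 3.2418 = (28.76, 35.24).

(28.76, 35.24)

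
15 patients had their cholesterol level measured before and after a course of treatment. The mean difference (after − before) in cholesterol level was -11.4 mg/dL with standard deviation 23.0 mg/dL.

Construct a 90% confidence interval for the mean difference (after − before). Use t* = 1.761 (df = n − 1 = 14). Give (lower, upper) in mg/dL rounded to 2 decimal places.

This is a matched-pairs design, so SE = s_d/√n = 23.0/√15 = 5.9386.
Margin = 1.761 × 5.9386 = 10.4579; the interval is -11.4 ± 10.4579 = (-21.86, -0.94).

(-21.86, -0.94)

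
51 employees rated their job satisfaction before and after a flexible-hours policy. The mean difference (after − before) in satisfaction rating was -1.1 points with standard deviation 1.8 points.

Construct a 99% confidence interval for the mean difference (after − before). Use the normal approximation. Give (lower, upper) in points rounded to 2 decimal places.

This is a matched-pairs design, so SE = s_d/√n = 1.8/√51 = 0.2521.
Margin = 2.576 × 0.2521 = 0.6494; the interval is -1.1 ± 0.6494 = (-1.75, -0.45).

(-1.75, -0.45)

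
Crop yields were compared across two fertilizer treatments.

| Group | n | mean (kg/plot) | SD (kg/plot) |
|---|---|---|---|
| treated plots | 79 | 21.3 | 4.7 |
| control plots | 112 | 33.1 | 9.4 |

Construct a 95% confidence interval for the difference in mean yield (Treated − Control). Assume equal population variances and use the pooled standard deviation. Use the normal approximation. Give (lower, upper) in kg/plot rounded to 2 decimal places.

s_p = √[((n₁−1)s₁² + (n₂−1)s₂²)/(n₁+n₂−2)] = √[(78·4.7² + 111·9.4²)/189] = 7.8109.
SE = 7.8109·√(1/79 + 1/112) = 1.1476.
With z* = 1.960, margin = 1.960 × 1.1476 = 2.2493.
x̄₁ − x̄₂ = 21.3 − 33.1 = -11.8000; interval -11.8000 ± 2.2493 = (-14.05, -9.55).

(-14.05, -9.55)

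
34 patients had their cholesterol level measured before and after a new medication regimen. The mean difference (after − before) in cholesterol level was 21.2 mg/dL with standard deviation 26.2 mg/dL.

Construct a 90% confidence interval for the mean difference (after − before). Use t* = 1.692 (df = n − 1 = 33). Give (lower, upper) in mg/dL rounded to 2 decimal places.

Paired design: SE = s_d/√n = 26.2/√34 = 4.4933.
t* = 1.692; margin of error = 1.692 × 4.4933 = 7.6027.
21.2 ± 7.6027 → (13.60, 28.80).

(13.60, 28.80)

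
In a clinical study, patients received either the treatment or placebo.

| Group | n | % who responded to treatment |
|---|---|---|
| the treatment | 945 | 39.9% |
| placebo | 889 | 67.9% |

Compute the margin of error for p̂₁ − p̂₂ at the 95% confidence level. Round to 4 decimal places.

0.0438

The two standard errors are √(0.3990×0.6010/945) = 0.01593 and √(0.6790×0.3210/889) = 0.01566.
Because the samples are independent, SE_diff = √(0.01593² + 0.01566²) = 0.02234.
Using z* = 1.960 for 95%, ME = 1.960 × 0.02234 = 0.04379.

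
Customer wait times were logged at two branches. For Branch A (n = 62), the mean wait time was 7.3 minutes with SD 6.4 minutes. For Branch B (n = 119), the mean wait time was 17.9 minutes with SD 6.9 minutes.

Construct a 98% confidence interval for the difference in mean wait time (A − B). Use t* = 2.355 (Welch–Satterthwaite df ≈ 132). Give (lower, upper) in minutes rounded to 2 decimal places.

Standard errors of each mean: 6.4/√62 = 0.8128 and 6.9/√119 = 0.6325.
SE(x̄₁ − x̄₂) = √(0.8128² + 0.6325²) = 1.0299 for independent samples with unequal variances.
With t* = 2.355, the margin is 2.355 × 1.0299 = 2.4254.
x̄₁ − x̄₂ = 7.3 − 17.9 = -10.6000; the interval is -10.6000 ± 2.4254 = (-13.03, -8.17).

(-13.03, -8.17)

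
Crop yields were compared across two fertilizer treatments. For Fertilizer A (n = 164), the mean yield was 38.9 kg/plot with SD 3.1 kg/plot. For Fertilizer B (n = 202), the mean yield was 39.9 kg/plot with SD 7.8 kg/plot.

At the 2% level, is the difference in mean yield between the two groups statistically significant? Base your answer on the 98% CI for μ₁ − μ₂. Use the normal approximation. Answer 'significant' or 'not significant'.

not significant

SE₁ = s₁/√n₁ = 3.1/√164 = 0.2421; SE₂ = 7.8/√202 = 0.5488.
Independent samples, unequal variances: SE_diff = √(SE₁² + SE₂²) = √(0.05861241 + 0.30118144) = 0.5998.
z* = 2.326, so margin of error = 2.326 × 0.5998 = 1.3951.
Difference in means = 38.9 − 39.9 = -1.0000.
-1.0000 ± 1.3951 → (-2.3951, 0.3951).
The interval (-2.3951, 0.3951) contains 0, so the difference is not significant.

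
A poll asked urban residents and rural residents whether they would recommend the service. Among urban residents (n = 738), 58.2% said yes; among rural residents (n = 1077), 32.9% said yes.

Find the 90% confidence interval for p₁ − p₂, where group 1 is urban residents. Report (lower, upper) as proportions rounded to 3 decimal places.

(0.215, 0.291)

SE₁ = √(p̂₁(1−p̂₁)/n₁) = √(0.5820·0.4180/738) = 0.01816; SE₂ = √(0.3290·0.6710/1077) = 0.01432.
Independent samples: SE of the difference = √(SE₁² + SE₂²) = √(0.0003297856 + 0.0002050624) = 0.02313.
z* for 90% confidence is 1.645, so the margin of error is 1.645 × 0.02313 = 0.03805.
Point estimate p̂₁ − p̂₂ = 0.5820 − 0.3290 = 0.2530.
0.2530 ± 0.03805 → (0.215, 0.291).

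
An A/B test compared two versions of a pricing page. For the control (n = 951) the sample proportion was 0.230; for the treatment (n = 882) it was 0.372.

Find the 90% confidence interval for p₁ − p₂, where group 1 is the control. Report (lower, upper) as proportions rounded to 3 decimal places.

(-0.177, -0.107)

Each SE is √(p̂(1−p̂)/n): √(0.2300·0.7700/951) = 0.01365 and √(0.3720·0.6280/882) = 0.01627.
SE(p̂₁ − p̂₂) = √(SE₁² + SE₂²) = √(0.0001863225 + 0.0002647129) = 0.02124, since the two samples are independent.
At 90% confidence z* = 1.645; margin = 1.645 × 0.02124 = 0.03494.
The difference is 0.2300 − 0.3720 = -0.1420, so the interval is -0.1420 ± 0.03494 = (-0.177, -0.107).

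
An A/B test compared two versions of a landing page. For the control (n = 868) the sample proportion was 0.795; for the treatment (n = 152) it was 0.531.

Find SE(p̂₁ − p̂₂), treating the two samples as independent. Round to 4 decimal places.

Each SE is √(p̂(1−p̂)/n): √(0.7950·0.2050/868) = 0.01370 and √(0.5310·0.4690/152) = 0.04048.
SE(p̂₁ − p̂₂) = √(SE₁² + SE₂²) = √(0.00018769 + 0.0016386304) = 0.04274, since the two samples are independent.

0.0427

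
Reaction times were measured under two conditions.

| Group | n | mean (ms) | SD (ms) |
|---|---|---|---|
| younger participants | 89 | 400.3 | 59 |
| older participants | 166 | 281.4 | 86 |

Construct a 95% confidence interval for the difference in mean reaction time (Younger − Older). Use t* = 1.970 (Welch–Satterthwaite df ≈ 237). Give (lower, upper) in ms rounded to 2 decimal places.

Standard errors of each mean: 59/√89 = 6.2540 and 86/√166 = 6.6749.
SE(x̄₁ − x̄₂) = √(6.2540² + 6.6749²) = 9.1470 for independent samples with unequal variances.
With t* = 1.970, the margin is 1.970 × 9.1470 = 18.0196.
x̄₁ − x̄₂ = 400.3 − 281.4 = 118.9000; the interval is 118.9000 ± 18.0196 = (100.88, 136.92).

(100.88, 136.92)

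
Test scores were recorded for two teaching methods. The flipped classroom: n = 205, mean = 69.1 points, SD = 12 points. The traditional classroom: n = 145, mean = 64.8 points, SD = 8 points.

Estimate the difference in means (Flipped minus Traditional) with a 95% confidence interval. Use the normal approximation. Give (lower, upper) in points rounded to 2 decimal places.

(2.20, 6.40)

Standard errors of each mean: 12/√205 = 0.8381 and 8/√145 = 0.6644.
SE(x̄₁ − x̄₂) = √(0.8381² + 0.6644²) = 1.0695 for independent samples with unequal variances.
With z* = 1.960, the margin is 1.960 × 1.0695 = 2.0962.
x̄₁ − x̄₂ = 69.1 − 64.8 = 4.3000; the interval is 4.3000 ± 2.0962 = (2.20, 6.40).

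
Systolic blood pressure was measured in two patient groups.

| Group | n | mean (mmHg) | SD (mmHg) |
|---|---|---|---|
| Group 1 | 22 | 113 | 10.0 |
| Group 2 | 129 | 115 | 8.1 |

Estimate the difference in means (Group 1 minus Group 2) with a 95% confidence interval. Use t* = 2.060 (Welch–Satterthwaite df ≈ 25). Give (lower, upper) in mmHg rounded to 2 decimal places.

(-6.63, 2.63)

SE₁ = s₁/√n₁ = 10.0/√22 = 2.1320; SE₂ = 8.1/√129 = 0.7132.
Independent samples, unequal variances: SE_diff = √(SE₁² + SE₂²) = √(4.545424 + 0.50865424) = 2.2481.
t* = 2.060, so margin of error = 2.060 × 2.2481 = 4.6311.
Difference in means = 113 − 115 = -2.0000.
-2.0000 ± 4.6311 → (-6.63, 2.63).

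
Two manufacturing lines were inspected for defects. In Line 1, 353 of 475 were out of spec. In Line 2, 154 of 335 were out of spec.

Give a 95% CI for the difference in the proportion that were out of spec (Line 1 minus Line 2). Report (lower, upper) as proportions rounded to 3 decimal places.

(0.217, 0.350)

p̂₁ = 353/475 = 0.7432 and p̂₂ = 154/335 = 0.4597.
SE₁ = √(p̂₁(1−p̂₁)/n₁) = √(0.7432·0.2568/475) = 0.02004; SE₂ = √(0.4597·0.5403/335) = 0.02723.
Independent samples: SE of the difference = √(SE₁² + SE₂²) = √(0.0004016016 + 0.0007414729) = 0.03381.
z* for 95% confidence is 1.960, so the margin of error is 1.960 × 0.03381 = 0.06627.
Point estimate p̂₁ − p̂₂ = 0.7432 − 0.4597 = 0.2835.
0.2835 ± 0.06627 → (0.217, 0.350).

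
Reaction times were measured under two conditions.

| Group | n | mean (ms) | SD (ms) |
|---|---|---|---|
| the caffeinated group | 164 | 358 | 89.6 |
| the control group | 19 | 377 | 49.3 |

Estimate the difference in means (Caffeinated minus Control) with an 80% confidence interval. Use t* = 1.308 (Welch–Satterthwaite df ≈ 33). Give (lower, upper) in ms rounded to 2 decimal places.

Standard errors of each mean: 89.6/√164 = 6.9966 and 49.3/√19 = 11.3102.
SE(x̄₁ − x̄₂) = √(6.9966² + 11.3102²) = 13.2994 for independent samples with unequal variances.
With t* = 1.308, the margin is 1.308 × 13.2994 = 17.3956.
x̄₁ − x̄₂ = 358 − 377 = -19.0000; the interval is -19.0000 ± 17.3956 = (-36.40, -1.60).

(-36.40, -1.60)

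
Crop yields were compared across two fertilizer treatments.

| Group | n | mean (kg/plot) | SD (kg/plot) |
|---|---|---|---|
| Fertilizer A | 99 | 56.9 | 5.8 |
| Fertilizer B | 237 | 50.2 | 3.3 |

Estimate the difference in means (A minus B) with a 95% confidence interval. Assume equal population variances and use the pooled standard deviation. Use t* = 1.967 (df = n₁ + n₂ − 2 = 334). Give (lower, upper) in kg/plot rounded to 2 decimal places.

(5.71, 7.69)

Pooled variance s_p² = [98·5.8² + 236·3.3²] / (99+237−2) = 17.5651, so s_p = 4.1911.
SE_diff = s_p·√(1/n₁ + 1/n₂) = 4.1911·√(1/99 + 1/237) = 0.5015.
t* = 1.967; margin = 1.967 × 0.5015 = 0.9865.
Difference = 56.9 − 50.2 = 6.7000.
6.7000 ± 0.9865 → (5.71, 7.69).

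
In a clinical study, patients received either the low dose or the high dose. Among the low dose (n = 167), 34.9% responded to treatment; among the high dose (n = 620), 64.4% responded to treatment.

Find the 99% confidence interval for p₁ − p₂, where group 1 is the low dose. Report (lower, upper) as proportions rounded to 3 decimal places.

(-0.402, -0.188)

SE₁ = √(p̂₁(1−p̂₁)/n₁) = √(0.3490·0.6510/167) = 0.03688; SE₂ = √(0.6440·0.3560/620) = 0.01923.
Independent samples: SE of the difference = √(SE₁² + SE₂²) = √(0.0013601344 + 0.0003697929) = 0.04159.
z* for 99% confidence is 2.576, so the margin of error is 2.576 × 0.04159 = 0.10714.
Point estimate p̂₁ − p̂₂ = 0.3490 − 0.6440 = -0.2950.
-0.2950 ± 0.10714 → (-0.402, -0.188).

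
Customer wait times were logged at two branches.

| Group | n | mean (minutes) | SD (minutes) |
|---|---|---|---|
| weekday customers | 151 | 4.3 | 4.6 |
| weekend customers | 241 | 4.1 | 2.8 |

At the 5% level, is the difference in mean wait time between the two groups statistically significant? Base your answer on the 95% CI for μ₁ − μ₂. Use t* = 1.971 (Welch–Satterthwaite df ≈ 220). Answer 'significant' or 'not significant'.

not significant

SE₁ = s₁/√n₁ = 4.6/√151 = 0.3743; SE₂ = 2.8/√241 = 0.1804.
Independent samples, unequal variances: SE_diff = √(SE₁² + SE₂²) = √(0.14010049 + 0.03254416) = 0.4155.
t* = 1.971, so margin of error = 1.971 × 0.4155 = 0.8190.
Difference in means = 4.3 − 4.1 = 0.2000.
0.2000 ± 0.8190 → (-0.6190, 1.0190).
The interval (-0.6190, 1.0190) contains 0, so the difference is not significant.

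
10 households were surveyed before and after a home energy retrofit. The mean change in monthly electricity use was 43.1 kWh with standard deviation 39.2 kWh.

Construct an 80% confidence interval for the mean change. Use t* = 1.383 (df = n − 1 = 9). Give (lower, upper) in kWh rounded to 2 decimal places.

(25.96, 60.24)

Paired design: SE = s_d/√n = 39.2/√10 = 12.3961.
t* = 1.383; margin of error = 1.383 × 12.3961 = 17.1438.
43.1 ± 17.1438 → (25.96, 60.24).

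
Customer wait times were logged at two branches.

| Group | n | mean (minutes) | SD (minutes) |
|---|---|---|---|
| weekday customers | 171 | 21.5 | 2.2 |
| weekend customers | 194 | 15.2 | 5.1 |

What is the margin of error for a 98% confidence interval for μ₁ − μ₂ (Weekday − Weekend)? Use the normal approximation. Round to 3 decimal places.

Per-group SEs: s₁/√n₁ = 2.2/√171 = 0.1682, s₂/√n₂ = 5.1/√194 = 0.3662.
Unpooled SE of the difference: √(0.02829124 + 0.13410244) = 0.4030.
Margin of error = z* · SE = 2.326 × 0.4030 = 0.9374.

0.937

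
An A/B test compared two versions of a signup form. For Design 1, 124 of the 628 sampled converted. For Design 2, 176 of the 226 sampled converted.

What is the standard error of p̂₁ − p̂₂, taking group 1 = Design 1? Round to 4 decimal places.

First, p̂₁ = 124/628 = 0.1975; p̂₂ = 176/226 = 0.7788.
The two standard errors are √(0.1975×0.8025/628) = 0.01589 and √(0.7788×0.2212/226) = 0.02761.
Because the samples are independent, SE_diff = √(0.01589² + 0.02761²) = 0.03186.

0.0319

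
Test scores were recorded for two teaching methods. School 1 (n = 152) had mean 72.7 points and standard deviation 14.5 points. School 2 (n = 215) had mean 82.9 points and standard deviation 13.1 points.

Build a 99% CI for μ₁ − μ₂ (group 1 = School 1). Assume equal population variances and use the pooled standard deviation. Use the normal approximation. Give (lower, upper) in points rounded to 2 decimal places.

s_p = √[((n₁−1)s₁² + (n₂−1)s₂²)/(n₁+n₂−2)] = √[(151·14.5² + 214·13.1²)/365] = 13.6965.
SE = 13.6965·√(1/152 + 1/215) = 1.4514.
With z* = 2.576, margin = 2.576 × 1.4514 = 3.7388.
x̄₁ − x̄₂ = 72.7 − 82.9 = -10.2000; interval -10.2000 ± 3.7388 = (-13.94, -6.46).

(-13.94, -6.46)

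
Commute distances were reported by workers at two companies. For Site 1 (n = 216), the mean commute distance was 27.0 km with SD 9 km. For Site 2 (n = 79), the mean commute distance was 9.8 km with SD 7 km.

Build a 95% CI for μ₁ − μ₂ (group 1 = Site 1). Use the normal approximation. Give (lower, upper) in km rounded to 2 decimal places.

SE₁ = s₁/√n₁ = 9/√216 = 0.6124; SE₂ = 7/√79 = 0.7876.
Independent samples, unequal variances: SE_diff = √(SE₁² + SE₂²) = √(0.37503376 + 0.62031376) = 0.9977.
z* = 1.960, so margin of error = 1.960 × 0.9977 = 1.9555.
Difference in means = 27.0 − 9.8 = 17.2000.
17.2000 ± 1.9555 → (15.24, 19.16).

(15.24, 19.16)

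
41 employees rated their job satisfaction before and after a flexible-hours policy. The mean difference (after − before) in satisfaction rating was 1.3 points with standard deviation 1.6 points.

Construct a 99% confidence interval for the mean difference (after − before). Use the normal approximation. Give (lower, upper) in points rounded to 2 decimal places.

(0.66, 1.94)

Paired design: SE = s_d/√n = 1.6/√41 = 0.2499.
z* = 2.576; margin of error = 2.576 × 0.2499 = 0.6437.
1.3 ± 0.6437 → (0.66, 1.94).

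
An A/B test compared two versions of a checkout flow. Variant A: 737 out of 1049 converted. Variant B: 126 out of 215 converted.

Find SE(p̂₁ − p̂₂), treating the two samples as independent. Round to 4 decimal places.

0.0364

First, p̂₁ = 737/1049 = 0.7026; p̂₂ = 126/215 = 0.5860.
The two standard errors are √(0.7026×0.2974/1049) = 0.01411 and √(0.5860×0.4140/215) = 0.03359.
Because the samples are independent, SE_diff = √(0.01411² + 0.03359²) = 0.03643.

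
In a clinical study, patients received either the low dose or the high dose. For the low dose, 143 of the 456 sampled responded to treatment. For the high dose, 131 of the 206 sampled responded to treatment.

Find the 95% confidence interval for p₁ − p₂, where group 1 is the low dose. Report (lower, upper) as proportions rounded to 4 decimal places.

(-0.4006, -0.2440)

Sample proportions: 143/456 = 0.3136, 131/206 = 0.6359.
Each SE is √(p̂(1−p̂)/n): √(0.3136·0.6864/456) = 0.02173 and √(0.6359·0.3641/206) = 0.03353.
SE(p̂₁ − p̂₂) = √(SE₁² + SE₂²) = √(0.0004721929 + 0.0011242609) = 0.03996, since the two samples are independent.
At 95% confidence z* = 1.960; margin = 1.960 × 0.03996 = 0.07832.
The difference is 0.3136 − 0.6359 = -0.3223, so the interval is -0.3223 ± 0.07832 = (-0.4006, -0.2440).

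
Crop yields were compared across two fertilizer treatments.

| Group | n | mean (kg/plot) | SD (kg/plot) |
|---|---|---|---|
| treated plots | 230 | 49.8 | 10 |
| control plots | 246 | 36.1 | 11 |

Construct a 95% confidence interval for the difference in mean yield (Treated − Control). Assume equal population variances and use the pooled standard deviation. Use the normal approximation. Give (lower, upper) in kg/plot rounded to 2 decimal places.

(11.81, 15.59)

s_p = √[((n₁−1)s₁² + (n₂−1)s₂²)/(n₁+n₂−2)] = √[(229·10² + 245·11²)/474] = 10.5287.
SE = 10.5287·√(1/230 + 1/246) = 0.9657.
With z* = 1.960, margin = 1.960 × 0.9657 = 1.8928.
x̄₁ − x̄₂ = 49.8 − 36.1 = 13.7000; interval 13.7000 ± 1.8928 = (11.81, 15.59).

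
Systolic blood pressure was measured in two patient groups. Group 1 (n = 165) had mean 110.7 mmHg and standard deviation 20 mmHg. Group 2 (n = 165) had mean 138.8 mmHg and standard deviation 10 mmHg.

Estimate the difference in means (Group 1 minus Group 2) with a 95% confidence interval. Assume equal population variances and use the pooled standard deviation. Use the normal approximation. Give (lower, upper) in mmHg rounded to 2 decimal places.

(-31.51, -24.69)

s_p = √[((n₁−1)s₁² + (n₂−1)s₂²)/(n₁+n₂−2)] = √[(164·20² + 164·10²)/328] = 15.8114.
SE = 15.8114·√(1/165 + 1/165) = 1.7408.
With z* = 1.960, margin = 1.960 × 1.7408 = 3.4120.
x̄₁ − x̄₂ = 110.7 − 138.8 = -28.1000; interval -28.1000 ± 3.4120 = (-31.51, -24.69).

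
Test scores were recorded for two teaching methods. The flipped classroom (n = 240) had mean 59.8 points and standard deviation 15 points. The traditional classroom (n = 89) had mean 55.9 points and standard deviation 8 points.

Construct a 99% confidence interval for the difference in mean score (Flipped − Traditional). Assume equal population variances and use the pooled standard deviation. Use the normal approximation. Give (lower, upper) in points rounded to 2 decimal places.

Pooled variance s_p² = [239·15² + 88·8²] / (240+89−2) = 181.6728, so s_p = 13.4786.
SE_diff = s_p·√(1/n₁ + 1/n₂) = 13.4786·√(1/240 + 1/89) = 1.6728.
z* = 2.576; margin = 2.576 × 1.6728 = 4.3091.
Difference = 59.8 − 55.9 = 3.9000.
3.9000 ± 4.3091 → (-0.41, 8.21).

(-0.41, 8.21)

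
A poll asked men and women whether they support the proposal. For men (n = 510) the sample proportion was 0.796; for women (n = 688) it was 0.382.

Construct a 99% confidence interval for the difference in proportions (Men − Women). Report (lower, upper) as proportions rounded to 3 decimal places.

(0.348, 0.480)

The two standard errors are √(0.7960×0.2040/510) = 0.01784 and √(0.3820×0.6180/688) = 0.01852.
Because the samples are independent, SE_diff = √(0.01784² + 0.01852²) = 0.02571.
Using z* = 2.576 for 99%, ME = 2.576 × 0.02571 = 0.06623.
p̂₁ − p̂₂ = 0.4140; interval 0.4140 ± 0.06623 gives (0.348, 0.480).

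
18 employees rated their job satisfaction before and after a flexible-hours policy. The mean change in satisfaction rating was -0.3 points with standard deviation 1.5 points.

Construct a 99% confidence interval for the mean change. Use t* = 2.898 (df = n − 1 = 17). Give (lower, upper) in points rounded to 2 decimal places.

(-1.32, 0.72)

This is a matched-pairs design, so SE = s_d/√n = 1.5/√18 = 0.3536.
Margin = 2.898 × 0.3536 = 1.0247; the interval is -0.3 ± 1.0247 = (-1.32, 0.72).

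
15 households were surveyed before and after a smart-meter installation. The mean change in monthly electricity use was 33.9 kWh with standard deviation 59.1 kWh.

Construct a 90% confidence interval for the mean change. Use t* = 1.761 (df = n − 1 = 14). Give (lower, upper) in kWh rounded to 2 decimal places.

Paired design: SE = s_d/√n = 59.1/√15 = 15.2596.
t* = 1.761; margin of error = 1.761 × 15.2596 = 26.8722.
33.9 ± 26.8722 → (7.03, 60.77).

(7.03, 60.77)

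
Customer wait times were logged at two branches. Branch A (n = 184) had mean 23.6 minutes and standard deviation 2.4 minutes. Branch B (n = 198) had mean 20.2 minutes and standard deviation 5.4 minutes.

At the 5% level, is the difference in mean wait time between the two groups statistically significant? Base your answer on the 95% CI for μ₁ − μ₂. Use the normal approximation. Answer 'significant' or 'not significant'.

significant

SE₁ = s₁/√n₁ = 2.4/√184 = 0.1769; SE₂ = 5.4/√198 = 0.3838.
Independent samples, unequal variances: SE_diff = √(SE₁² + SE₂²) = √(0.03129361 + 0.14730244) = 0.4226.
z* = 1.960, so margin of error = 1.960 × 0.4226 = 0.8283.
Difference in means = 23.6 − 20.2 = 3.4000.
3.4000 ± 0.8283 → (2.5717, 4.2283).
The interval (2.5717, 4.2283) does not contain 0, so the difference is significant.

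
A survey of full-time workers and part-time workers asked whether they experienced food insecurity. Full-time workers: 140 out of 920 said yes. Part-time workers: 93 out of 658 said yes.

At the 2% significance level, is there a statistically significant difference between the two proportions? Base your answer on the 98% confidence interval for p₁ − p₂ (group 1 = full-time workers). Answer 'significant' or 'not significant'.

not significant

p̂₁ = 140/920 = 0.1522 and p̂₂ = 93/658 = 0.1413.
SE₁ = √(p̂₁(1−p̂₁)/n₁) = √(0.1522·0.8478/920) = 0.01184; SE₂ = √(0.1413·0.8587/658) = 0.01358.
Independent samples: SE of the difference = √(SE₁² + SE₂²) = √(0.0001401856 + 0.0001844164) = 0.01802.
z* for 98% confidence is 2.326, so the margin of error is 2.326 × 0.01802 = 0.04191.
Point estimate p̂₁ − p̂₂ = 0.1522 − 0.1413 = 0.0109.
0.0109 ± 0.04191 → (-0.03101, 0.05281).
The interval (-0.03101, 0.05281) contains 0, so the difference is not significant.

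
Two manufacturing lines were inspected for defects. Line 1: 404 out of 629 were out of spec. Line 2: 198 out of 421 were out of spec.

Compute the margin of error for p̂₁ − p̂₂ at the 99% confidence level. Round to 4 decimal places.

0.0797

p̂₁ = 404/629 = 0.6423 and p̂₂ = 198/421 = 0.4703.
SE₁ = √(p̂₁(1−p̂₁)/n₁) = √(0.6423·0.3577/629) = 0.01911; SE₂ = √(0.4703·0.5297/421) = 0.02433.
Independent samples: SE of the difference = √(SE₁² + SE₂²) = √(0.0003651921 + 0.0005919489) = 0.03094.
z* for 99% confidence is 2.576, so the margin of error is 2.576 × 0.03094 = 0.07970.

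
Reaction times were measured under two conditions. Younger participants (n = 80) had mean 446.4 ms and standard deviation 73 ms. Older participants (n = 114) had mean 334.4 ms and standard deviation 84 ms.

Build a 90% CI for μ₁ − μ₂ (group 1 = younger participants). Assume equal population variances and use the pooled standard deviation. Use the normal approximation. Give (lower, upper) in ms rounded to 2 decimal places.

Pooled variance s_p² = [79·73² + 113·84²] / (80+114−2) = 6345.4115, so s_p = 79.6581.
SE_diff = s_p·√(1/n₁ + 1/n₂) = 79.6581·√(1/80 + 1/114) = 11.6181.
z* = 1.645; margin = 1.645 × 11.6181 = 19.1118.
Difference = 446.4 − 334.4 = 112.0000.
112.0000 ± 19.1118 → (92.89, 131.11).

(92.89, 131.11)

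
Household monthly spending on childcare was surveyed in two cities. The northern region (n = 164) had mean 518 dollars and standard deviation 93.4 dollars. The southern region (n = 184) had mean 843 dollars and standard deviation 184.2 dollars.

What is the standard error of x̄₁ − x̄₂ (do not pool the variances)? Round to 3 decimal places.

SE₁ = s₁/√n₁ = 93.4/√164 = 7.2933; SE₂ = 184.2/√184 = 13.5794.
Independent samples, unequal variances: SE_diff = √(SE₁² + SE₂²) = √(53.19222489 + 184.40010436) = 15.4140.

15.414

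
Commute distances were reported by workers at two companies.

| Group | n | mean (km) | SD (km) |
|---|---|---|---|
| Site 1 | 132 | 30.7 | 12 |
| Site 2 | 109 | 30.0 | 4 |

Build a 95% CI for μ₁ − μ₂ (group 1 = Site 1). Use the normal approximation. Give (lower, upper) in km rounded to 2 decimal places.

Per-group SEs: s₁/√n₁ = 12/√132 = 1.0445, s₂/√n₂ = 4/√109 = 0.3831.
Unpooled SE of the difference: √(1.09098025 + 0.14676561) = 1.1125.
Margin of error = z* · SE = 1.960 × 1.1125 = 2.1805.
x̄₁ − x̄₂ = 30.7 − 30.0 = 0.7000.
CI: 0.7000 ± 2.1805 = (-1.48, 2.88).

(-1.48, 2.88)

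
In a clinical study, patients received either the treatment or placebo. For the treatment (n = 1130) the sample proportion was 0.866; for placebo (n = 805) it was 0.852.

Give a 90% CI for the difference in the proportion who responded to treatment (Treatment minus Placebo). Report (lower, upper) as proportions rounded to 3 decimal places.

(-0.012, 0.040)

SE₁ = √(p̂₁(1−p̂₁)/n₁) = √(0.8660·0.1340/1130) = 0.01013; SE₂ = √(0.8520·0.1480/805) = 0.01252.
Independent samples: SE of the difference = √(SE₁² + SE₂²) = √(0.0001026169 + 0.0001567504) = 0.01610.
z* for 90% confidence is 1.645, so the margin of error is 1.645 × 0.01610 = 0.02648.
Point estimate p̂₁ − p̂₂ = 0.8660 − 0.8520 = 0.0140.
0.0140 ± 0.02648 → (-0.012, 0.040).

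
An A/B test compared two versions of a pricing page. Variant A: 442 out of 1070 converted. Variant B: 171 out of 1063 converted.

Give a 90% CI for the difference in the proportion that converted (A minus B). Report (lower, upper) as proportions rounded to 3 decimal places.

First, p̂₁ = 442/1070 = 0.4131; p̂₂ = 171/1063 = 0.1609.
The two standard errors are √(0.4131×0.5869/1070) = 0.01505 and √(0.1609×0.8391/1063) = 0.01127.
Because the samples are independent, SE_diff = √(0.01505² + 0.01127²) = 0.01880.
Using z* = 1.645 for 90%, ME = 1.645 × 0.01880 = 0.03093.
p̂₁ − p̂₂ = 0.2522; interval 0.2522 ± 0.03093 gives (0.221, 0.283).

(0.221, 0.283)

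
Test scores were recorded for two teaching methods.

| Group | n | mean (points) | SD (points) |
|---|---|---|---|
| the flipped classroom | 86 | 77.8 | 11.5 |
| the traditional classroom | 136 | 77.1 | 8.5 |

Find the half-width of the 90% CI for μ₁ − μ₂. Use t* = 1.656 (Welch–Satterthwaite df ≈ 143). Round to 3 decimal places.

2.382

SE₁ = s₁/√n₁ = 11.5/√86 = 1.2401; SE₂ = 8.5/√136 = 0.7289.
Independent samples, unequal variances: SE_diff = √(SE₁² + SE₂²) = √(1.53784801 + 0.53129521) = 1.4385.
t* = 1.656, so margin of error = 1.656 × 1.4385 = 2.3822.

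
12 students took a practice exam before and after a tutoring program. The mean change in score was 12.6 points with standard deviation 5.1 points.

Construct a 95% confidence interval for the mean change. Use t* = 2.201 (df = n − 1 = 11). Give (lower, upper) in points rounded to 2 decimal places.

(9.36, 15.84)

This is a matched-pairs design, so SE = s_d/√n = 5.1/√12 = 1.4722.
Margin = 2.201 × 1.4722 = 3.2403; the interval is 12.6 ± 3.2403 = (9.36, 15.84).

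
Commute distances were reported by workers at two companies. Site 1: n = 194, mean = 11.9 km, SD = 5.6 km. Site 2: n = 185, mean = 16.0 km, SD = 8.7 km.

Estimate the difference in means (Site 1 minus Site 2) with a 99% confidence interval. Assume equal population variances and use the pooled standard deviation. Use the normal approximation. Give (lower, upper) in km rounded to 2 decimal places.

(-6.03, -2.17)

s_p = √[((n₁−1)s₁² + (n₂−1)s₂²)/(n₁+n₂−2)] = √[(193·5.6² + 184·8.7²)/377] = 7.2798.
SE = 7.2798·√(1/194 + 1/185) = 0.7481.
With z* = 2.576, margin = 2.576 × 0.7481 = 1.9271.
x̄₁ − x̄₂ = 11.9 − 16.0 = -4.1000; interval -4.1000 ± 1.9271 = (-6.03, -2.17).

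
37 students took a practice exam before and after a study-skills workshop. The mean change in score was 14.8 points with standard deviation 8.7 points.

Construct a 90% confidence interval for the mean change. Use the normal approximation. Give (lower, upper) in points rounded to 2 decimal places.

(12.45, 17.15)

This is a matched-pairs design, so SE = s_d/√n = 8.7/√37 = 1.4303.
Margin = 1.645 × 1.4303 = 2.3528; the interval is 14.8 ± 2.3528 = (12.45, 17.15).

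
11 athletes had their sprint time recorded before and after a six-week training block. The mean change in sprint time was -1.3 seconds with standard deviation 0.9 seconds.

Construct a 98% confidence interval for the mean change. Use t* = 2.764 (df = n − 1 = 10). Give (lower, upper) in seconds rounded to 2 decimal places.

(-2.05, -0.55)

This is a matched-pairs design, so SE = s_d/√n = 0.9/√11 = 0.2714.
Margin = 2.764 × 0.2714 = 0.7501; the interval is -1.3 ± 0.7501 = (-2.05, -0.55).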